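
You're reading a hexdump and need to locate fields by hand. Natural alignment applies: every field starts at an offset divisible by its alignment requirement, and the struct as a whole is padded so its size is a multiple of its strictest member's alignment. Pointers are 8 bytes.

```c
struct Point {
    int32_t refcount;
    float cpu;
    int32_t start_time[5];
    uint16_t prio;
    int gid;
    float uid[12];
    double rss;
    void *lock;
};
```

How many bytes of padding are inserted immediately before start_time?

@0: refcount [4B, align 4] → 4
@4: cpu [4B, align 4] → 8
@8: start_time [20B, align 4] → 28

0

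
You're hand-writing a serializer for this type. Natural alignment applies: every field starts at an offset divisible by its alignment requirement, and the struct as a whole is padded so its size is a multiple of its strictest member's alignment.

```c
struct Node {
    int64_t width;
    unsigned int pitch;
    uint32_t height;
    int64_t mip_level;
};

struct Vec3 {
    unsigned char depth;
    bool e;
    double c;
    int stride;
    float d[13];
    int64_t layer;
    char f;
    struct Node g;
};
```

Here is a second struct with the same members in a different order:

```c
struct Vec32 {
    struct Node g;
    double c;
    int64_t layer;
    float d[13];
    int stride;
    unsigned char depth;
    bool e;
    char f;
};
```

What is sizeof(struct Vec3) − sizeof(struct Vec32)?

Node: 0..8  width  (8B, 8-aligned); 8..12  pitch  (4B, 4-aligned); 12..16  height  (4B, 4-aligned); 16..24  mip_level  (8B, 8-aligned); sizeof = 24, alignof = 8
0..1  depth  (1B, 1-aligned)
1..2  e  (1B, 1-aligned)
2..8  -- padding (6B)
8..16  c  (8B, 8-aligned)
16..20  stride  (4B, 4-aligned)
20..72  d  (52B, 4-aligned)
72..80  layer  (8B, 8-aligned)
80..81  f  (1B, 1-aligned)
81..88  -- padding (7B)
88..112  g  (24B, 8-aligned)
sizeof = 112, alignof = 8
— Vec32 —
0..24  g  (24B, 8-aligned)
24..32  c  (8B, 8-aligned)
32..40  layer  (8B, 8-aligned)
40..92  d  (52B, 4-aligned)
92..96  stride  (4B, 4-aligned)
96..97  depth  (1B, 1-aligned)
97..98  e  (1B, 1-aligned)
98..99  f  (1B, 1-aligned)
99..104  -- tail padding (5B)
sizeof = 104, alignof = 8
112 − 104 = 8

8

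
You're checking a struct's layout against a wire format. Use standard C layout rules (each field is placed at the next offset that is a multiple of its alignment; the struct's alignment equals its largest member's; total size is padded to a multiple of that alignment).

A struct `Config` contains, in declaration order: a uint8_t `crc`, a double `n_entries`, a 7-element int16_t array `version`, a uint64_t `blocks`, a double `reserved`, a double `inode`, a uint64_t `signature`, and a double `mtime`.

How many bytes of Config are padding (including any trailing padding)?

9

@0: crc [1B, align 1] → 1
+7 pad (align 8)
@8: n_entries [8B, align 8] → 16
@16: version [14B, align 2] → 30
+2 pad (align 8)
@32: blocks [8B, align 8] → 40
@40: reserved [8B, align 8] → 48
@48: inode [8B, align 8] → 56
@56: signature [8B, align 8] → 64
@64: mtime [8B, align 8] → 72
size 72, align 8
data bytes 63, size 72 → padding 9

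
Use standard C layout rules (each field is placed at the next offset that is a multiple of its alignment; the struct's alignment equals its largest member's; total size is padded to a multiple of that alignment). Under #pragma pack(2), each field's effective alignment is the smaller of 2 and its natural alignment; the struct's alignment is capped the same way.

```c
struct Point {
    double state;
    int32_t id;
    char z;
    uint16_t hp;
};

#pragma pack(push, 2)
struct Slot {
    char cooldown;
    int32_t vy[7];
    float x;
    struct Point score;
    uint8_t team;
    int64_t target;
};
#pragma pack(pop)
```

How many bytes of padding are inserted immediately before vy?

1

Point: 0..8  state  (8B, 8-aligned); 8..12  id  (4B, 4-aligned); 12..13  z  (1B, 1-aligned); 13..14  -- padding (1B); 14..16  hp  (2B, 2-aligned); sizeof = 16, alignof = 8
0..1  cooldown  (1B, 1-aligned)
1..2  -- padding (1B)
2..30  vy  (28B, 2-aligned)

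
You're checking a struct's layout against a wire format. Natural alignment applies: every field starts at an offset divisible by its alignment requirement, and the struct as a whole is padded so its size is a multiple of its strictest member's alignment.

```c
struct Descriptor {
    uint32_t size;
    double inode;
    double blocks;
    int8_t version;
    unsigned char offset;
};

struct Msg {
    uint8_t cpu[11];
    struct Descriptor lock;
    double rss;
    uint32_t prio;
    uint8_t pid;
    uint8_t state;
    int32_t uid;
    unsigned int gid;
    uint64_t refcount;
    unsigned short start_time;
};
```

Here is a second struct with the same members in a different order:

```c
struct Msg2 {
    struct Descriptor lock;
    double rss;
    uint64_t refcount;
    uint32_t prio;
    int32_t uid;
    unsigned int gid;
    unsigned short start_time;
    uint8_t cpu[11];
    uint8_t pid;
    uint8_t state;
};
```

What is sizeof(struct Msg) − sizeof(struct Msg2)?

Descriptor: size at 0 (size 4, align 4) → ends 4; pad 4 to align 8 for inode; inode at 8 (size 8, align 8) → ends 16; blocks at 16 (size 8, align 8) → ends 24; version at 24 (size 1, align 1) → ends 25; offset at 25 (size 1, align 1) → ends 26; tail pad 6 to reach multiple of 8; total 32 bytes, alignment 8
cpu at 0 (size 11, align 1) → ends 11
pad 5 to align 8 for lock
lock at 16 (size 32, align 8) → ends 48
rss at 48 (size 8, align 8) → ends 56
prio at 56 (size 4, align 4) → ends 60
pid at 60 (size 1, align 1) → ends 61
state at 61 (size 1, align 1) → ends 62
pad 2 to align 4 for uid
uid at 64 (size 4, align 4) → ends 68
gid at 68 (size 4, align 4) → ends 72
refcount at 72 (size 8, align 8) → ends 80
start_time at 80 (size 2, align 2) → ends 82
tail pad 6 to reach multiple of 8
total 88 bytes, alignment 8
— Msg2 —
lock at 0 (size 32, align 8) → ends 32
rss at 32 (size 8, align 8) → ends 40
refcount at 40 (size 8, align 8) → ends 48
prio at 48 (size 4, align 4) → ends 52
uid at 52 (size 4, align 4) → ends 56
gid at 56 (size 4, align 4) → ends 60
start_time at 60 (size 2, align 2) → ends 62
cpu at 62 (size 11, align 1) → ends 73
pid at 73 (size 1, align 1) → ends 74
state at 74 (size 1, align 1) → ends 75
tail pad 5 to reach multiple of 8
total 80 bytes, alignment 8
88 − 80 = 8

8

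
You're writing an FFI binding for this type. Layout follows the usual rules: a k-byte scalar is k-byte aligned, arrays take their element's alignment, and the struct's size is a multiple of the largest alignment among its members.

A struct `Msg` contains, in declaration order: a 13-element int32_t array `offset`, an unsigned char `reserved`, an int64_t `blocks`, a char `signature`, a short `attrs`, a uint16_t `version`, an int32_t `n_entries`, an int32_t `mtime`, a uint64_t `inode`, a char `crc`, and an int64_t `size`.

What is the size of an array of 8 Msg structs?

offset at 0 (size 52, align 4) → ends 52
reserved at 52 (size 1, align 1) → ends 53
pad 3 to align 8 for blocks
blocks at 56 (size 8, align 8) → ends 64
signature at 64 (size 1, align 1) → ends 65
pad 1 to align 2 for attrs
attrs at 66 (size 2, align 2) → ends 68
version at 68 (size 2, align 2) → ends 70
pad 2 to align 4 for n_entries
n_entries at 72 (size 4, align 4) → ends 76
mtime at 76 (size 4, align 4) → ends 80
inode at 80 (size 8, align 8) → ends 88
crc at 88 (size 1, align 1) → ends 89
pad 7 to align 8 for size
size at 96 (size 8, align 8) → ends 104
total 104 bytes, alignment 8
array of 8: 8 × 104 = 832

832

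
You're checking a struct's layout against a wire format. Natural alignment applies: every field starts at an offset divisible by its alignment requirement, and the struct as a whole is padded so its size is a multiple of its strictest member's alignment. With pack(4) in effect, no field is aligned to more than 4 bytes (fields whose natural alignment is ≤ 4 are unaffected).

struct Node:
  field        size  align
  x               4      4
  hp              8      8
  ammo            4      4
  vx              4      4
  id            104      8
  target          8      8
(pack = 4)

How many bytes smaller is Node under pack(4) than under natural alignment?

4

natural layout:
  @0: x [4B, align 4] → 4
  +4 pad (align 8)
  @8: hp [8B, align 8] → 16
  @16: ammo [4B, align 4] → 20
  @20: vx [4B, align 4] → 24
  @24: id [104B, align 8] → 128
  @128: target [8B, align 8] → 136
  size 136, align 8
packed(4) layout:
  @0: x [4B, align 4] → 4
  @4: hp [8B, align 4] → 12
  @12: ammo [4B, align 4] → 16
  @16: vx [4B, align 4] → 20
  @20: id [104B, align 4] → 124
  @124: target [8B, align 4] → 132
  size 132, align 4
136 − 132 = 4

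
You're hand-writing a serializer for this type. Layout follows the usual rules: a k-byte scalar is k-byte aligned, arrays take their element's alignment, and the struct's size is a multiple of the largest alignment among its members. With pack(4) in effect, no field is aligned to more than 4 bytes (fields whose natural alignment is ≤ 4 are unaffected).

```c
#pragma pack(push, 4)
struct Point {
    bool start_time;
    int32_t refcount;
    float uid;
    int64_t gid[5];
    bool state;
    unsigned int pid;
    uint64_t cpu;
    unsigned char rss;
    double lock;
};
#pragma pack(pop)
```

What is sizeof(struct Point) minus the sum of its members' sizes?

9

start_time at 0 (size 1, align 1) → ends 1
pad 3 to align 4 for refcount
refcount at 4 (size 4, align 4) → ends 8
uid at 8 (size 4, align 4) → ends 12
gid at 12 (size 40, align 4) → ends 52
state at 52 (size 1, align 1) → ends 53
pad 3 to align 4 for pid
pid at 56 (size 4, align 4) → ends 60
cpu at 60 (size 8, align 4) → ends 68
rss at 68 (size 1, align 1) → ends 69
pad 3 to align 4 for lock
lock at 72 (size 8, align 4) → ends 80
total 80 bytes, alignment 4
data bytes 71, size 80 → padding 9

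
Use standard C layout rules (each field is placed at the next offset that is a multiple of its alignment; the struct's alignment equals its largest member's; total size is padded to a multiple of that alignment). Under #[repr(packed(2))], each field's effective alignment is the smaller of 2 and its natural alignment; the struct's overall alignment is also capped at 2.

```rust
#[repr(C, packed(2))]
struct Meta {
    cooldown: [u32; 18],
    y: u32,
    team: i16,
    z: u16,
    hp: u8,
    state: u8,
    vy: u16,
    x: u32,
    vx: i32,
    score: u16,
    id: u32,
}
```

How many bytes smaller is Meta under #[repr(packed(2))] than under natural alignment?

2

natural layout:
  cooldown at 0 (size 72, align 4) → ends 72
  y at 72 (size 4, align 4) → ends 76
  team at 76 (size 2, align 2) → ends 78
  z at 78 (size 2, align 2) → ends 80
  hp at 80 (size 1, align 1) → ends 81
  state at 81 (size 1, align 1) → ends 82
  vy at 82 (size 2, align 2) → ends 84
  x at 84 (size 4, align 4) → ends 88
  vx at 88 (size 4, align 4) → ends 92
  score at 92 (size 2, align 2) → ends 94
  pad 2 to align 4 for id
  id at 96 (size 4, align 4) → ends 100
  total 100 bytes, alignment 4
packed(2) layout:
  cooldown at 0 (size 72, align 2) → ends 72
  y at 72 (size 4, align 2) → ends 76
  team at 76 (size 2, align 2) → ends 78
  z at 78 (size 2, align 2) → ends 80
  hp at 80 (size 1, align 1) → ends 81
  state at 81 (size 1, align 1) → ends 82
  vy at 82 (size 2, align 2) → ends 84
  x at 84 (size 4, align 2) → ends 88
  vx at 88 (size 4, align 2) → ends 92
  score at 92 (size 2, align 2) → ends 94
  id at 94 (size 4, align 2) → ends 98
  total 98 bytes, alignment 2
100 − 98 = 2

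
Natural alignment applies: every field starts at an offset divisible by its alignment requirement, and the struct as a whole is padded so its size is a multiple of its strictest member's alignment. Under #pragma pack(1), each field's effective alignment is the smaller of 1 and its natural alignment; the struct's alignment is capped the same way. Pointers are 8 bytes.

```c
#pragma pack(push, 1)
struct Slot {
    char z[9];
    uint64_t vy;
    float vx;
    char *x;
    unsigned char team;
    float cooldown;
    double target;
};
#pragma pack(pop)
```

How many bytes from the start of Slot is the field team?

0..9  z  (9B, 1-aligned)
9..17  vy  (8B, 1-aligned)
17..21  vx  (4B, 1-aligned)
21..29  x  (8B, 1-aligned)
29..30  team  (1B, 1-aligned)

29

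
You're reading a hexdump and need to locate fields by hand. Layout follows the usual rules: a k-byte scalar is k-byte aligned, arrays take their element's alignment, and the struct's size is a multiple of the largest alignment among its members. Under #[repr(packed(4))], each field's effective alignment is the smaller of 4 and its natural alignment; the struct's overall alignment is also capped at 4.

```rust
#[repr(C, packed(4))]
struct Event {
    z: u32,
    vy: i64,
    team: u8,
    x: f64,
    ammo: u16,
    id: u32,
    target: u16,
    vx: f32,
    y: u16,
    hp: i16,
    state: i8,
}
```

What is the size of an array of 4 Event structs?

192

0..4  z  (4B, 4-aligned)
4..12  vy  (8B, 4-aligned)
12..13  team  (1B, 1-aligned)
13..16  -- padding (3B)
16..24  x  (8B, 4-aligned)
24..26  ammo  (2B, 2-aligned)
26..28  -- padding (2B)
28..32  id  (4B, 4-aligned)
32..34  target  (2B, 2-aligned)
34..36  -- padding (2B)
36..40  vx  (4B, 4-aligned)
40..42  y  (2B, 2-aligned)
42..44  hp  (2B, 2-aligned)
44..45  state  (1B, 1-aligned)
45..48  -- tail padding (3B)
sizeof = 48, alignof = 4
array of 4: 4 × 48 = 192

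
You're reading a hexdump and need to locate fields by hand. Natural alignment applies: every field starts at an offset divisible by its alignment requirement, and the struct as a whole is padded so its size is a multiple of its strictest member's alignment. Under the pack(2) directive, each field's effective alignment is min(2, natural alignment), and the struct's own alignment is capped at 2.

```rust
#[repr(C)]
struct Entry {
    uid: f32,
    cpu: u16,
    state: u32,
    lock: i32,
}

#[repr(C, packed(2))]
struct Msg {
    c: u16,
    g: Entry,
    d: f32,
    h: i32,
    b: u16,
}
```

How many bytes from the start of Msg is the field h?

Entry: @0: uid [4B, align 4] → 4; @4: cpu [2B, align 2] → 6; +2 pad (align 4); @8: state [4B, align 4] → 12; @12: lock [4B, align 4] → 16; size 16, align 4
@0: c [2B, align 2] → 2
@2: g [16B, align 2] → 18
@18: d [4B, align 2] → 22
@22: h [4B, align 2] → 26

22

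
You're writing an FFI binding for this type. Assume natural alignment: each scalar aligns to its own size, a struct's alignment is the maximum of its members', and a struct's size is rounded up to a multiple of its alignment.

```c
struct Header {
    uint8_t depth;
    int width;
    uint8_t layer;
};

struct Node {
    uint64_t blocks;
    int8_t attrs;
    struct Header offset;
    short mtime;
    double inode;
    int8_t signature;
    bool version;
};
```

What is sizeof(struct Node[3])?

Header: @0: depth [1B, align 1] → 1; +3 pad (align 4); @4: width [4B, align 4] → 8; @8: layer [1B, align 1] → 9; +3 tail pad (align 4); size 12, align 4
@0: blocks [8B, align 8] → 8
@8: attrs [1B, align 1] → 9
+3 pad (align 4)
@12: offset [12B, align 4] → 24
@24: mtime [2B, align 2] → 26
+6 pad (align 8)
@32: inode [8B, align 8] → 40
@40: signature [1B, align 1] → 41
@41: version [1B, align 1] → 42
+6 tail pad (align 8)
size 48, align 8
array of 3: 3 × 48 = 144

144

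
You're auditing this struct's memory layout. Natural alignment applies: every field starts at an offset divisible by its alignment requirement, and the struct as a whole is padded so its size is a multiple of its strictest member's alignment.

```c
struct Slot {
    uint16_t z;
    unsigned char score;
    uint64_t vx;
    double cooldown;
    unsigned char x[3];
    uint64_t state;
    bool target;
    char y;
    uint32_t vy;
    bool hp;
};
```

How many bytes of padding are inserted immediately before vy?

2

0..2  z  (2B, 2-aligned)
2..3  score  (1B, 1-aligned)
3..8  -- padding (5B)
8..16  vx  (8B, 8-aligned)
16..24  cooldown  (8B, 8-aligned)
24..27  x  (3B, 1-aligned)
27..32  -- padding (5B)
32..40  state  (8B, 8-aligned)
40..41  target  (1B, 1-aligned)
41..42  y  (1B, 1-aligned)
42..44  -- padding (2B)
44..48  vy  (4B, 4-aligned)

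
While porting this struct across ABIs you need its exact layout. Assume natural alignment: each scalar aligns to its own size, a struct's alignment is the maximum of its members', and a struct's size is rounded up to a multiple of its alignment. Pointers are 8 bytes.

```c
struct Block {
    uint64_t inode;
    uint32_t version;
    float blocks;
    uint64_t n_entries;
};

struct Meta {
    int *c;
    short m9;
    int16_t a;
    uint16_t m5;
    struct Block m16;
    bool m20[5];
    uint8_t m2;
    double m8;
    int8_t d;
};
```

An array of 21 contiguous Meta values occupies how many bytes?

1344

Block: inode at 0 (size 8, align 8) → ends 8; version at 8 (size 4, align 4) → ends 12; blocks at 12 (size 4, align 4) → ends 16; n_entries at 16 (size 8, align 8) → ends 24; total 24 bytes, alignment 8
c at 0 (size 8, align 8) → ends 8
m9 at 8 (size 2, align 2) → ends 10
a at 10 (size 2, align 2) → ends 12
m5 at 12 (size 2, align 2) → ends 14
pad 2 to align 8 for m16
m16 at 16 (size 24, align 8) → ends 40
m20 at 40 (size 5, align 1) → ends 45
m2 at 45 (size 1, align 1) → ends 46
pad 2 to align 8 for m8
m8 at 48 (size 8, align 8) → ends 56
d at 56 (size 1, align 1) → ends 57
tail pad 7 to reach multiple of 8
total 64 bytes, alignment 8
array of 21: 21 × 64 = 1344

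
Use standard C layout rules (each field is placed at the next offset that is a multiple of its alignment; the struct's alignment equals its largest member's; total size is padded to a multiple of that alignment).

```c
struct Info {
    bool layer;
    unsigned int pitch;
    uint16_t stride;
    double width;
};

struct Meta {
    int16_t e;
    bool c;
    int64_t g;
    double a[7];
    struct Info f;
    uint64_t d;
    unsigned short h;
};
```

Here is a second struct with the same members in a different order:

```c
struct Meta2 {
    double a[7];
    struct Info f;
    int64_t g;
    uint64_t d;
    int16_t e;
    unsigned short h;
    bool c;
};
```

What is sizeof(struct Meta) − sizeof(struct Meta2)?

Info: layer at 0 (size 1, align 1) → ends 1; pad 3 to align 4 for pitch; pitch at 4 (size 4, align 4) → ends 8; stride at 8 (size 2, align 2) → ends 10; pad 6 to align 8 for width; width at 16 (size 8, align 8) → ends 24; total 24 bytes, alignment 8
e at 0 (size 2, align 2) → ends 2
c at 2 (size 1, align 1) → ends 3
pad 5 to align 8 for g
g at 8 (size 8, align 8) → ends 16
a at 16 (size 56, align 8) → ends 72
f at 72 (size 24, align 8) → ends 96
d at 96 (size 8, align 8) → ends 104
h at 104 (size 2, align 2) → ends 106
tail pad 6 to reach multiple of 8
total 112 bytes, alignment 8
— Meta2 —
a at 0 (size 56, align 8) → ends 56
f at 56 (size 24, align 8) → ends 80
g at 80 (size 8, align 8) → ends 88
d at 88 (size 8, align 8) → ends 96
e at 96 (size 2, align 2) → ends 98
h at 98 (size 2, align 2) → ends 100
c at 100 (size 1, align 1) → ends 101
tail pad 3 to reach multiple of 8
total 104 bytes, alignment 8
112 − 104 = 8

8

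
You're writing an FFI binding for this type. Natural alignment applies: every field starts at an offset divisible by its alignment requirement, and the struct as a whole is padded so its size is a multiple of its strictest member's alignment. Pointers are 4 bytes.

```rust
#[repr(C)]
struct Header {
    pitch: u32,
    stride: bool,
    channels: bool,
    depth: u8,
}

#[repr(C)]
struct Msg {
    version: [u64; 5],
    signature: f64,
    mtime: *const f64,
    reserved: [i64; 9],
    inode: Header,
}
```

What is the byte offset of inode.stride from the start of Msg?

Header: 0..4  pitch  (4B, 4-aligned); 4..5  stride  (1B, 1-aligned); 5..6  channels  (1B, 1-aligned); 6..7  depth  (1B, 1-aligned); 7..8  -- tail padding (1B); sizeof = 8, alignof = 4
0..40  version  (40B, 8-aligned)
40..48  signature  (8B, 8-aligned)
48..52  mtime  (4B, 4-aligned)
52..56  -- padding (4B)
56..128  reserved  (72B, 8-aligned)
128..136  inode  (8B, 4-aligned)
within Header: stride at 4
128 + 4 = 132

132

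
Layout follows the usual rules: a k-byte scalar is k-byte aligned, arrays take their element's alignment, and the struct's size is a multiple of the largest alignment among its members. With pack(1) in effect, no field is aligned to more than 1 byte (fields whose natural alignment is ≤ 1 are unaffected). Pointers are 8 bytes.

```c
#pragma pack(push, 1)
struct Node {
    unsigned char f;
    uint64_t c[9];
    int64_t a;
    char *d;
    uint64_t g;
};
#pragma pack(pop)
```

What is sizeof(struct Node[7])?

@0: f [1B, align 1] → 1
@1: c [72B, align 1] → 73
@73: a [8B, align 1] → 81
@81: d [8B, align 1] → 89
@89: g [8B, align 1] → 97
size 97, align 1
array of 7: 7 × 97 = 679

679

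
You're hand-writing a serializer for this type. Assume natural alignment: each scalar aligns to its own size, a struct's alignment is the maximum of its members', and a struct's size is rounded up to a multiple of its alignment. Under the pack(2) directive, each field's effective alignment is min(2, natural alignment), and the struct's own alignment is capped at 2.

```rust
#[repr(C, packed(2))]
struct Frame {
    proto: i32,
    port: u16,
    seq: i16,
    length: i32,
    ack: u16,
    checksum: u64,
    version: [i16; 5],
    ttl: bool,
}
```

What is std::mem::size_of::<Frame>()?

@0: proto [4B, align 2] → 4
@4: port [2B, align 2] → 6
@6: seq [2B, align 2] → 8
@8: length [4B, align 2] → 12
@12: ack [2B, align 2] → 14
@14: checksum [8B, align 2] → 22
@22: version [10B, align 2] → 32
@32: ttl [1B, align 1] → 33
+1 tail pad (align 2)
size 34, align 2

34 bytes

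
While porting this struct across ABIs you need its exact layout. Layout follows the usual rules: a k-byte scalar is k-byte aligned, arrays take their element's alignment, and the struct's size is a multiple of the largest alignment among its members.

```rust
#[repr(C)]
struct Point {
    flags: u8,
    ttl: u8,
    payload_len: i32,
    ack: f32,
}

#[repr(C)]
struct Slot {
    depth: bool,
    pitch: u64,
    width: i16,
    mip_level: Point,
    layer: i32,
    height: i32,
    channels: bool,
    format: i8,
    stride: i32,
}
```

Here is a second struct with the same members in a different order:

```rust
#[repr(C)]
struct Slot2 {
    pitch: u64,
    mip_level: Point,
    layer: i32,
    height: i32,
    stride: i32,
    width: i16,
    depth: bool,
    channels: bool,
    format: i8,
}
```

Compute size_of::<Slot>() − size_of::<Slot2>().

8

Point: flags at 0 (size 1, align 1) → ends 1; ttl at 1 (size 1, align 1) → ends 2; pad 2 to align 4 for payload_len; payload_len at 4 (size 4, align 4) → ends 8; ack at 8 (size 4, align 4) → ends 12; total 12 bytes, alignment 4
depth at 0 (size 1, align 1) → ends 1
pad 7 to align 8 for pitch
pitch at 8 (size 8, align 8) → ends 16
width at 16 (size 2, align 2) → ends 18
pad 2 to align 4 for mip_level
mip_level at 20 (size 12, align 4) → ends 32
layer at 32 (size 4, align 4) → ends 36
height at 36 (size 4, align 4) → ends 40
channels at 40 (size 1, align 1) → ends 41
format at 41 (size 1, align 1) → ends 42
pad 2 to align 4 for stride
stride at 44 (size 4, align 4) → ends 48
total 48 bytes, alignment 8
— Slot2 —
pitch at 0 (size 8, align 8) → ends 8
mip_level at 8 (size 12, align 4) → ends 20
layer at 20 (size 4, align 4) → ends 24
height at 24 (size 4, align 4) → ends 28
stride at 28 (size 4, align 4) → ends 32
width at 32 (size 2, align 2) → ends 34
depth at 34 (size 1, align 1) → ends 35
channels at 35 (size 1, align 1) → ends 36
format at 36 (size 1, align 1) → ends 37
tail pad 3 to reach multiple of 8
total 40 bytes, alignment 8
48 − 40 = 8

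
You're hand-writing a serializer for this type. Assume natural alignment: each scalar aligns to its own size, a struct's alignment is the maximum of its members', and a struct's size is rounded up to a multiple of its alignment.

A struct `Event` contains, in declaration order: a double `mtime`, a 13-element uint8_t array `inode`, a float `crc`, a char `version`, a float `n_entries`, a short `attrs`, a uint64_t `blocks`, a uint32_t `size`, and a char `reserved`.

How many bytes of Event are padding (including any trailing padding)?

11

@0: mtime [8B, align 8] → 8
@8: inode [13B, align 1] → 21
+3 pad (align 4)
@24: crc [4B, align 4] → 28
@28: version [1B, align 1] → 29
+3 pad (align 4)
@32: n_entries [4B, align 4] → 36
@36: attrs [2B, align 2] → 38
+2 pad (align 8)
@40: blocks [8B, align 8] → 48
@48: size [4B, align 4] → 52
@52: reserved [1B, align 1] → 53
+3 tail pad (align 8)
size 56, align 8
data bytes 45, size 56 → padding 11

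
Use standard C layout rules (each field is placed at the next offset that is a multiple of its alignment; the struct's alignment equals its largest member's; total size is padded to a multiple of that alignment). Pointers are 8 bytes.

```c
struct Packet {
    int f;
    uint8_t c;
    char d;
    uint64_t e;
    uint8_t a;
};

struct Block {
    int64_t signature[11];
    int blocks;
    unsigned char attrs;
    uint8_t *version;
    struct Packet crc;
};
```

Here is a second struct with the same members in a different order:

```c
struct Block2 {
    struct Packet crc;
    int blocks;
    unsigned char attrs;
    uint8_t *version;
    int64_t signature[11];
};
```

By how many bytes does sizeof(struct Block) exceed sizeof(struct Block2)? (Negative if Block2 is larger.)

0

Packet: f at 0 (size 4, align 4) → ends 4; c at 4 (size 1, align 1) → ends 5; d at 5 (size 1, align 1) → ends 6; pad 2 to align 8 for e; e at 8 (size 8, align 8) → ends 16; a at 16 (size 1, align 1) → ends 17; tail pad 7 to reach multiple of 8; total 24 bytes, alignment 8
signature at 0 (size 88, align 8) → ends 88
blocks at 88 (size 4, align 4) → ends 92
attrs at 92 (size 1, align 1) → ends 93
pad 3 to align 8 for version
version at 96 (size 8, align 8) → ends 104
crc at 104 (size 24, align 8) → ends 128
total 128 bytes, alignment 8
— Block2 —
crc at 0 (size 24, align 8) → ends 24
blocks at 24 (size 4, align 4) → ends 28
attrs at 28 (size 1, align 1) → ends 29
pad 3 to align 8 for version
version at 32 (size 8, align 8) → ends 40
signature at 40 (size 88, align 8) → ends 128
total 128 bytes, alignment 8
128 − 128 = 0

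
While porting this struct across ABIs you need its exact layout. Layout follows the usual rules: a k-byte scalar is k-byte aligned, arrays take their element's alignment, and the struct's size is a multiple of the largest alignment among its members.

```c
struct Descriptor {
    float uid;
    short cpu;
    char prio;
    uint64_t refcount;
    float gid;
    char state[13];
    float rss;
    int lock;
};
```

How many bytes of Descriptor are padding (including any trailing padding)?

0..4  uid  (4B, 4-aligned)
4..6  cpu  (2B, 2-aligned)
6..7  prio  (1B, 1-aligned)
7..8  -- padding (1B)
8..16  refcount  (8B, 8-aligned)
16..20  gid  (4B, 4-aligned)
20..33  state  (13B, 1-aligned)
33..36  -- padding (3B)
36..40  rss  (4B, 4-aligned)
40..44  lock  (4B, 4-aligned)
44..48  -- tail padding (4B)
sizeof = 48, alignof = 8
data bytes 40, size 48 → padding 8

8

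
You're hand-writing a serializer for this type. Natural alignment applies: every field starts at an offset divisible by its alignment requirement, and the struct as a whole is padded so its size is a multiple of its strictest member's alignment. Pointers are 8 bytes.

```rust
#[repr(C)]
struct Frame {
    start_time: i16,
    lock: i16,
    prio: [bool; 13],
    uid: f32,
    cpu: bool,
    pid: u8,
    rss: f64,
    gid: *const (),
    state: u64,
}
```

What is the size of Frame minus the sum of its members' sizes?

9

start_time at 0 (size 2, align 2) → ends 2
lock at 2 (size 2, align 2) → ends 4
prio at 4 (size 13, align 1) → ends 17
pad 3 to align 4 for uid
uid at 20 (size 4, align 4) → ends 24
cpu at 24 (size 1, align 1) → ends 25
pid at 25 (size 1, align 1) → ends 26
pad 6 to align 8 for rss
rss at 32 (size 8, align 8) → ends 40
gid at 40 (size 8, align 8) → ends 48
state at 48 (size 8, align 8) → ends 56
total 56 bytes, alignment 8
data bytes 47, size 56 → padding 9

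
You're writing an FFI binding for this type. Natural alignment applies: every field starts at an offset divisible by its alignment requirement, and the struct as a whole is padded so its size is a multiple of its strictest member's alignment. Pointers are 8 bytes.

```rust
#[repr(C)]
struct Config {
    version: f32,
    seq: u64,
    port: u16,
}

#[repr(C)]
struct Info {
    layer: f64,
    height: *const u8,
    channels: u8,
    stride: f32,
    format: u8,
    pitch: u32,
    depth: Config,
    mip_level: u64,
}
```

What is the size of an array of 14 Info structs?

896

Config: version at 0 (size 4, align 4) → ends 4; pad 4 to align 8 for seq; seq at 8 (size 8, align 8) → ends 16; port at 16 (size 2, align 2) → ends 18; tail pad 6 to reach multiple of 8; total 24 bytes, alignment 8
layer at 0 (size 8, align 8) → ends 8
height at 8 (size 8, align 8) → ends 16
channels at 16 (size 1, align 1) → ends 17
pad 3 to align 4 for stride
stride at 20 (size 4, align 4) → ends 24
format at 24 (size 1, align 1) → ends 25
pad 3 to align 4 for pitch
pitch at 28 (size 4, align 4) → ends 32
depth at 32 (size 24, align 8) → ends 56
mip_level at 56 (size 8, align 8) → ends 64
total 64 bytes, alignment 8
array of 14: 14 × 64 = 896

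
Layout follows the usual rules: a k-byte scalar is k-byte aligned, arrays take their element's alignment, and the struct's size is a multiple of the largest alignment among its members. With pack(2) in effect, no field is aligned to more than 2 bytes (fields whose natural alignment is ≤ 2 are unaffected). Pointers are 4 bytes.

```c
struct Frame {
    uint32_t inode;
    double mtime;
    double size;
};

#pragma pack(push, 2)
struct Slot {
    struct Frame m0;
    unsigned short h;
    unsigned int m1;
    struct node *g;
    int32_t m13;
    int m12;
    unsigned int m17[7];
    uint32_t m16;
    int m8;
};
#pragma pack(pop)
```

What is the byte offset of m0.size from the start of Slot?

Frame: @0: inode [4B, align 4] → 4; +4 pad (align 8); @8: mtime [8B, align 8] → 16; @16: size [8B, align 8] → 24; size 24, align 8
@0: m0 [24B, align 2] → 24
within Frame: size at 16
0 + 16 = 16

16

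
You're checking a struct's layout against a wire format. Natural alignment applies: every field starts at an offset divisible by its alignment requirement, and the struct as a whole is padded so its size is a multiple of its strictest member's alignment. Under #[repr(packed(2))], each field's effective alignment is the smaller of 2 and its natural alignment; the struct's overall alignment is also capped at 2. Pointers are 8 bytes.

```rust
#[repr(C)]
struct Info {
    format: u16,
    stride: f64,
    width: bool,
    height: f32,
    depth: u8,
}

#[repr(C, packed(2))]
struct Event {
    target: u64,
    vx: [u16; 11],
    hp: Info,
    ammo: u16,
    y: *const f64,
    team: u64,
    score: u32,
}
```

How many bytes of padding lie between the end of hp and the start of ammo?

Info: @0: format [2B, align 2] → 2; +6 pad (align 8); @8: stride [8B, align 8] → 16; @16: width [1B, align 1] → 17; +3 pad (align 4); @20: height [4B, align 4] → 24; @24: depth [1B, align 1] → 25; +7 tail pad (align 8); size 32, align 8
@0: target [8B, align 2] → 8
@8: vx [22B, align 2] → 30
@30: hp [32B, align 2] → 62
@62: ammo [2B, align 2] → 64

0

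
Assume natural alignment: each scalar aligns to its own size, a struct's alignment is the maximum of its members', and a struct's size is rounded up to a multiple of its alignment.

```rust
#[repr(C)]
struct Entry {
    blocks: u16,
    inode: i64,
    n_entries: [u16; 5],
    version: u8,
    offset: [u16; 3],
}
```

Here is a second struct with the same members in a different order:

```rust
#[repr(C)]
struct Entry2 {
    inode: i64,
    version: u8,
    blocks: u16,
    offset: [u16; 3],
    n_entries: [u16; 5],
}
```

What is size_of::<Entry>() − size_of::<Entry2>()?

blocks at 0 (size 2, align 2) → ends 2
pad 6 to align 8 for inode
inode at 8 (size 8, align 8) → ends 16
n_entries at 16 (size 10, align 2) → ends 26
version at 26 (size 1, align 1) → ends 27
pad 1 to align 2 for offset
offset at 28 (size 6, align 2) → ends 34
tail pad 6 to reach multiple of 8
total 40 bytes, alignment 8
— Entry2 —
inode at 0 (size 8, align 8) → ends 8
version at 8 (size 1, align 1) → ends 9
pad 1 to align 2 for blocks
blocks at 10 (size 2, align 2) → ends 12
offset at 12 (size 6, align 2) → ends 18
n_entries at 18 (size 10, align 2) → ends 28
tail pad 4 to reach multiple of 8
total 32 bytes, alignment 8
40 − 32 = 8

8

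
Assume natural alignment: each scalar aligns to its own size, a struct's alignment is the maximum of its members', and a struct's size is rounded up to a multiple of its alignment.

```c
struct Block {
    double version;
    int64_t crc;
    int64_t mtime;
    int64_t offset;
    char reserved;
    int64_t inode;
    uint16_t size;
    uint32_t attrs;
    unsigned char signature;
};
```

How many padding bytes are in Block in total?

version at 0 (size 8, align 8) → ends 8
crc at 8 (size 8, align 8) → ends 16
mtime at 16 (size 8, align 8) → ends 24
offset at 24 (size 8, align 8) → ends 32
reserved at 32 (size 1, align 1) → ends 33
pad 7 to align 8 for inode
inode at 40 (size 8, align 8) → ends 48
size at 48 (size 2, align 2) → ends 50
pad 2 to align 4 for attrs
attrs at 52 (size 4, align 4) → ends 56
signature at 56 (size 1, align 1) → ends 57
tail pad 7 to reach multiple of 8
total 64 bytes, alignment 8
data bytes 48, size 64 → padding 16

16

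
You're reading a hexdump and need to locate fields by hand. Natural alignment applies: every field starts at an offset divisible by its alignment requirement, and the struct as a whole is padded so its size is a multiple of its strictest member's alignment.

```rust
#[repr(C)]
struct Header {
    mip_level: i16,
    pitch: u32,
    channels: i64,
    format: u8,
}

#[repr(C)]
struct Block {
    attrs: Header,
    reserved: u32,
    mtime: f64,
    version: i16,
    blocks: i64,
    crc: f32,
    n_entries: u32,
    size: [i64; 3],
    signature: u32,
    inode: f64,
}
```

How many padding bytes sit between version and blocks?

Header: @0: mip_level [2B, align 2] → 2; +2 pad (align 4); @4: pitch [4B, align 4] → 8; @8: channels [8B, align 8] → 16; @16: format [1B, align 1] → 17; +7 tail pad (align 8); size 24, align 8
@0: attrs [24B, align 8] → 24
@24: reserved [4B, align 4] → 28
+4 pad (align 8)
@32: mtime [8B, align 8] → 40
@40: version [2B, align 2] → 42
+6 pad (align 8)
@48: blocks [8B, align 8] → 56

6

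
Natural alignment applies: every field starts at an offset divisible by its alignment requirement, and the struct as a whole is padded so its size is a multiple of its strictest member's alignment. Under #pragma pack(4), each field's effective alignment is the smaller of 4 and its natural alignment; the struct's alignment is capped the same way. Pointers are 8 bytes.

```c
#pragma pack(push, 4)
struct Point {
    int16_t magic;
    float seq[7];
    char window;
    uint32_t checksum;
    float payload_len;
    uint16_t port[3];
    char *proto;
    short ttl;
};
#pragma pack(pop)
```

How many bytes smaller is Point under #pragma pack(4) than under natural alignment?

8

natural layout:
  @0: magic [2B, align 2] → 2
  +2 pad (align 4)
  @4: seq [28B, align 4] → 32
  @32: window [1B, align 1] → 33
  +3 pad (align 4)
  @36: checksum [4B, align 4] → 40
  @40: payload_len [4B, align 4] → 44
  @44: port [6B, align 2] → 50
  +6 pad (align 8)
  @56: proto [8B, align 8] → 64
  @64: ttl [2B, align 2] → 66
  +6 tail pad (align 8)
  size 72, align 8
packed(4) layout:
  @0: magic [2B, align 2] → 2
  +2 pad (align 4)
  @4: seq [28B, align 4] → 32
  @32: window [1B, align 1] → 33
  +3 pad (align 4)
  @36: checksum [4B, align 4] → 40
  @40: payload_len [4B, align 4] → 44
  @44: port [6B, align 2] → 50
  +2 pad (align 4)
  @52: proto [8B, align 4] → 60
  @60: ttl [2B, align 2] → 62
  +2 tail pad (align 4)
  size 64, align 4
72 − 64 = 8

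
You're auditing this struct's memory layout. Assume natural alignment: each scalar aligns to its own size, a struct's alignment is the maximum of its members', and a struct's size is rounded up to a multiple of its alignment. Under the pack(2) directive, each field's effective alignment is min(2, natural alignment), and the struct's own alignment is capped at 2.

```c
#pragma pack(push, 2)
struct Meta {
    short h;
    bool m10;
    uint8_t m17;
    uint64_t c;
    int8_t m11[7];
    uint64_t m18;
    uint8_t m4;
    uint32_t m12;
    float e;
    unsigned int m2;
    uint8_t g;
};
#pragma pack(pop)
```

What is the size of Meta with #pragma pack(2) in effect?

44

0..2  h  (2B, 2-aligned)
2..3  m10  (1B, 1-aligned)
3..4  m17  (1B, 1-aligned)
4..12  c  (8B, 2-aligned)
12..19  m11  (7B, 1-aligned)
19..20  -- padding (1B)
20..28  m18  (8B, 2-aligned)
28..29  m4  (1B, 1-aligned)
29..30  -- padding (1B)
30..34  m12  (4B, 2-aligned)
34..38  e  (4B, 2-aligned)
38..42  m2  (4B, 2-aligned)
42..43  g  (1B, 1-aligned)
43..44  -- tail padding (1B)
sizeof = 44, alignof = 2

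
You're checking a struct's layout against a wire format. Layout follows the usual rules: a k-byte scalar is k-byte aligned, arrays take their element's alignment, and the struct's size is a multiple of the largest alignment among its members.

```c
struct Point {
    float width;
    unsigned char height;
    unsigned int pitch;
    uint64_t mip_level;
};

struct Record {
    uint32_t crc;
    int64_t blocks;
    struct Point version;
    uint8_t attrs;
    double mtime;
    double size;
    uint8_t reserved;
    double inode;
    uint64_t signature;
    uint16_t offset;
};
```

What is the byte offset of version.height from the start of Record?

Point: @0: width [4B, align 4] → 4; @4: height [1B, align 1] → 5; +3 pad (align 4); @8: pitch [4B, align 4] → 12; +4 pad (align 8); @16: mip_level [8B, align 8] → 24; size 24, align 8
@0: crc [4B, align 4] → 4
+4 pad (align 8)
@8: blocks [8B, align 8] → 16
@16: version [24B, align 8] → 40
within Point: height at 4
16 + 4 = 20

20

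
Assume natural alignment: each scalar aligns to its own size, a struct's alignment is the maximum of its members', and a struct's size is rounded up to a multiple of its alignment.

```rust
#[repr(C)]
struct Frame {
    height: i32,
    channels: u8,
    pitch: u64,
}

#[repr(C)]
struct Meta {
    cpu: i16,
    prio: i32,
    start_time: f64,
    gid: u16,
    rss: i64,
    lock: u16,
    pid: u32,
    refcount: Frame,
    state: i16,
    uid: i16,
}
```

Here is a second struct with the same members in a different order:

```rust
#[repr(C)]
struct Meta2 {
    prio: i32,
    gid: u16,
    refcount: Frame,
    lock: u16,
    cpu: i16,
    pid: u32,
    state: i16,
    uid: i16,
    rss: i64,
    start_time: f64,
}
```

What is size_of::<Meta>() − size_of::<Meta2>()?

8

Frame: @0: height [4B, align 4] → 4; @4: channels [1B, align 1] → 5; +3 pad (align 8); @8: pitch [8B, align 8] → 16; size 16, align 8
@0: cpu [2B, align 2] → 2
+2 pad (align 4)
@4: prio [4B, align 4] → 8
@8: start_time [8B, align 8] → 16
@16: gid [2B, align 2] → 18
+6 pad (align 8)
@24: rss [8B, align 8] → 32
@32: lock [2B, align 2] → 34
+2 pad (align 4)
@36: pid [4B, align 4] → 40
@40: refcount [16B, align 8] → 56
@56: state [2B, align 2] → 58
@58: uid [2B, align 2] → 60
+4 tail pad (align 8)
size 64, align 8
— Meta2 —
@0: prio [4B, align 4] → 4
@4: gid [2B, align 2] → 6
+2 pad (align 8)
@8: refcount [16B, align 8] → 24
@24: lock [2B, align 2] → 26
@26: cpu [2B, align 2] → 28
@28: pid [4B, align 4] → 32
@32: state [2B, align 2] → 34
@34: uid [2B, align 2] → 36
+4 pad (align 8)
@40: rss [8B, align 8] → 48
@48: start_time [8B, align 8] → 56
size 56, align 8
64 − 56 = 8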